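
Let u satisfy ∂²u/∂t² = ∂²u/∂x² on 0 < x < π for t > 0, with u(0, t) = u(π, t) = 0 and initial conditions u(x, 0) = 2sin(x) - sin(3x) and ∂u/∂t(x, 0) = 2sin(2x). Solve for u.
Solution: Using separation of variables u = X(x)T(t):
Eigenfunctions: sin(nx), n = 1, 2, 3, ...
General solution: u(x, t) = Σ [A_n cos(n t) + B_n sin(n t)] sin(nx)
From u(x,0) = 2sin(x) - sin(3x): A_1=2, A_3=-1. From u_t(x,0) = 2sin(2x), using u_t(x,0) = Σ ω_n B_n sin(nx) with ω_n = n: B_2 = 2/2 = 1.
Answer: u(x, t) = sin(2t)sin(2x) + 2sin(x)cos(t) - sin(3x)cos(3t)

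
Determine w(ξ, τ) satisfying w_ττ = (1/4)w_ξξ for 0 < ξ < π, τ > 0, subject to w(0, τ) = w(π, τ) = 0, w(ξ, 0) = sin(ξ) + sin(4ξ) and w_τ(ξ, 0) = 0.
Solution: Separating variables: w = Σ [A_n cos(ω_n τ) + B_n sin(ω_n τ)] sin(nξ), ω_n = n/2. From ICs: A_1=1, A_4=1.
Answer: w(ξ, τ) = sin(ξ)cos(τ/2) + sin(4ξ)cos(2τ)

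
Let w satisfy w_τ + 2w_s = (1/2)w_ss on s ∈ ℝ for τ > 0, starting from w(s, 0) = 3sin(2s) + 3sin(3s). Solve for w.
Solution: Moving frame: η = s - 2τ, σ = τ, w = u(η,σ), so w_τ = u_σ - 2u_η and w_ss = u_ηη.
Hence w_τ + 2w_s = u_σ and the PDE becomes the heat equation u_σ = (1/2)u_ηη on η ∈ ℝ.
Initial data: u(η,0) = w(η,0) = 3sin(2η) + 3sin(3η). Each mode sin(nη) decays as exp(-n²σ/2) on ℝ, so u(η,σ) = Σ c_n exp(-n²σ/2) sin(nη) with c_2=3, c_3=3: u(η,σ) = 3exp(-2σ)sin(2η) + 3exp(-9σ/2)sin(3η).
Substituting back: w(s,τ) = u(s - 2τ, τ).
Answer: w(s, τ) = 3exp(-2τ)sin(2s - 4τ) + 3exp(-9τ/2)sin(3s - 6τ)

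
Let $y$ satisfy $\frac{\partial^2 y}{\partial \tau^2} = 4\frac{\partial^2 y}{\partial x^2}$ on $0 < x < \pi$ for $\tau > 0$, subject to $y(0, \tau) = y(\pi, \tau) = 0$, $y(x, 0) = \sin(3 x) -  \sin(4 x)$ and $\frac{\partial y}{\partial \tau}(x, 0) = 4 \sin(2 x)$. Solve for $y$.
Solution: Using separation of variables $y = X(x)T(\tau)$:
Eigenfunctions: $\sin(nx)$, $n = 1, 2, 3, \ldots$
General solution: $y(x, \tau) = \sum [A_n \cos(2n \tau) + B_n \sin(2n \tau)] \sin(nx)$
From $y(x,0) = \sin(3 x) - \sin(4 x)$: $A_3=1, A_4=-1$. From $y_{\tau}(x,0) = 4 \sin(2 x)$, using $y_{\tau}(x,0) = \sum \omega_n B_n \sin(nx)$ with $\omega_n = 2n$: $B_2 = 4/4 = 1$.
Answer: $y(x, \tau) = \sin(4 \tau) \sin(2 x) + \sin(3 x) \cos(6 \tau) -  \sin(4 x) \cos(8 \tau)$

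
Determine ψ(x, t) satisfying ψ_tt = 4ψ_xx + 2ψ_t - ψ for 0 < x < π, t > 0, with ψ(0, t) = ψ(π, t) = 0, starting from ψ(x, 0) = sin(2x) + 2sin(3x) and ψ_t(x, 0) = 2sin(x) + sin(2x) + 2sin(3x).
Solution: Substitute ψ = exp(t)u, i.e. u = exp(-t)ψ.
By the product rule, ψ_t = exp(t)(u_t + u), ψ_tt = exp(t)(u_tt + 2u_t + u), ψ_xx = exp(t)u_xx.
Substituting into the PDE and dividing by exp(t): u_tt + 2u_t + u = 4u_xx + 2(u_t + u) - u.
The lower-order terms cancel, leaving the standard wave equation u_tt = 4u_xx.
Initial data for u: u(x,0) = ψ(x,0) = sin(2x) + 2sin(3x); u_t(x,0) = ψ_t(x,0) - ψ(x,0) = 2sin(x). The boundary conditions carry over: u(0,t) = u(π,t) = 0.
Solve for u:
  Using separation of variables u = X(x)T(t):
  Eigenfunctions: sin(nx), n = 1, 2, 3, ...
  General solution: u(x, t) = Σ [A_n cos(2n t) + B_n sin(2n t)] sin(nx)
  From u(x,0) = sin(2x) + 2sin(3x): A_2=1, A_3=2. From u_t(x,0) = 2sin(x), using u_t(x,0) = Σ ω_n B_n sin(nx) with ω_n = 2n: B_1 = 2/2 = 1.
Hence u(x,t) = sin(2t)sin(x) + sin(2x)cos(4t) + 2sin(3x)cos(6t).
Transform back: ψ(x,t) = exp(t)u(x,t).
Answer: ψ(x, t) = exp(t)sin(2t)sin(x) + exp(t)sin(2x)cos(4t) + 2exp(t)sin(3x)cos(6t)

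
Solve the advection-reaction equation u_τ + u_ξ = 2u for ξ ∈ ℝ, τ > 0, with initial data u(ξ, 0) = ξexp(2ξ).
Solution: Substitute u = exp(2ξ)w.
Then u_ξ = exp(2ξ)(w_ξ + 2w), u_τ = exp(2ξ)w_τ; substituting and dividing by exp(2ξ), the lower-order terms cancel: w_τ + w_ξ = 0 (standard advection equation).
Data for w: w(ξ,0) = exp(-2ξ)u(ξ,0) = ξ.
By characteristics (dξ/dτ = 1), w(ξ,τ) = f(ξ - τ) with f = w(·, 0).
So w(ξ,τ) = ξ - τ, and u(ξ,τ) = exp(2ξ)w(ξ,τ).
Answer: u(ξ, τ) = ξexp(2ξ) - τexp(2ξ)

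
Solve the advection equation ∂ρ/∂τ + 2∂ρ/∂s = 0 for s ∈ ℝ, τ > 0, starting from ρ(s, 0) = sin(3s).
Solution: By method of characteristics (waves move right with speed 2):
Along characteristics s - 2τ = const, ρ is constant, so ρ(s,τ) = f(s - 2τ) with f = ρ(·, 0).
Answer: ρ(s, τ) = sin(3s - 6τ)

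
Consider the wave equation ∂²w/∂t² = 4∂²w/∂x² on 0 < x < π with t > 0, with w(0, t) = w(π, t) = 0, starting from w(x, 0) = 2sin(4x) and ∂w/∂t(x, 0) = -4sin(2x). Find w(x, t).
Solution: Separating variables: w = Σ [A_n cos(ω_n t) + B_n sin(ω_n t)] sin(nx), ω_n = 2n. From ICs (B_n = velocity coefficient / ω_n): A_4=2, B_2=-1.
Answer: w(x, t) = -sin(4t)sin(2x) + 2sin(4x)cos(8t)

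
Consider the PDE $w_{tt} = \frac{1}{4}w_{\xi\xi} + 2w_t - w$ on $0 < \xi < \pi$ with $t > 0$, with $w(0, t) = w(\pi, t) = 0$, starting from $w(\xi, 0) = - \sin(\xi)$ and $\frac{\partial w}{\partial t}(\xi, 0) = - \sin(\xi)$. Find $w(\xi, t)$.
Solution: Substitute $w = e^{t}u$, i.e. $u = e^{-t}w$.
By the product rule, $w_t = e^{t}(u_t + u)$, $w_{tt} = e^{t}(u_{tt} + 2u_t + u)$, $w_{\xi\xi} = e^{t}u_{\xi\xi}$.
Substituting into the PDE and dividing by $e^{t}$: $u_{tt} + 2u_t + u = \frac{1}{4}u_{\xi\xi} + 2(u_t + u) - u$.
The lower-order terms cancel, leaving the standard wave equation $u_{tt} = \frac{1}{4}u_{\xi\xi}$.
Initial data for $u$: $u(\xi,0) = w(\xi,0) = - \sin(\xi)$; $u_t(\xi,0) = w_t(\xi,0) - w(\xi,0) = 0$. The boundary conditions carry over: $u(0,t) = u(\pi,t) = 0$.
Solve for $u$:
  Using separation of variables $u = X(\xi)T(t)$:
  Eigenfunctions: $\sin(n\xi)$, $n = 1, 2, 3, \ldots$
  General solution: $u(\xi, t) = \sum [A_n \cos(n t/2) + B_n \sin(n t/2)] \sin(n\xi)$
  From $u(\xi,0) = - \sin(\xi)$: $A_1=-1$. From $u_t(\xi,0) = 0$: all $B_n = 0$.
Hence $u(\xi,t) = - \sin(\xi) \cos(t/2)$.
Transform back: $w(\xi,t) = e^{t}u(\xi,t)$.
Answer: $w(\xi, t) = - e^{t} \sin(\xi) \cos(t/2)$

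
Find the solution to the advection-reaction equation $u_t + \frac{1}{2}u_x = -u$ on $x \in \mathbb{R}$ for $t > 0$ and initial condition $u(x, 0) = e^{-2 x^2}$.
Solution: Substitute $u = e^{-t}w$, i.e. $w = e^{t}u$.
By the product rule, $u_t = e^{-t}(w_t - w)$, $u_x = e^{-t}w_x$.
Substituting into the PDE and dividing by $e^{-t}$: $w_t - w + \frac{1}{2}w_x = -w$.
The lower-order terms cancel, leaving the standard advection equation $w_t + \frac{1}{2}w_x = 0$.
Initial data for $w$: $w(x,0) = u(x,0) = e^{-2 x^2}$.
Solve for $w$:
  By method of characteristics (waves move right with speed 1/2):
  Along characteristics $x - \frac{1}{2}t =$ const, $w$ is constant, so $w(x,t) = f(x - \frac{1}{2}t)$ with $f = w( \cdot , 0)$.
Hence $w(x,t) = e^{-2 (-t/2 + x)^2}$.
Transform back: $u(x,t) = e^{-t}w(x,t)$.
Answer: $u(x, t) = e^{-t} e^{-2 (-t/2 + x)^2}$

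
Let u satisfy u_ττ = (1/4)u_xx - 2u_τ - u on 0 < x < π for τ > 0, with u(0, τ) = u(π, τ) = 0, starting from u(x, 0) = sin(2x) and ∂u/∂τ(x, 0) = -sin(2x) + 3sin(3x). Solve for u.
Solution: Substitute u = exp(-τ)w.
Then u_τ = exp(-τ)(w_τ - w), u_ττ = exp(-τ)(w_ττ - 2w_τ + w), u_xx = exp(-τ)w_xx; substituting and dividing by exp(-τ), the lower-order terms cancel: w_ττ = (1/4)w_xx (standard wave equation).
Data for w: w(x,0) = u(x,0) = sin(2x); w_τ(x,0) = u_τ(x,0) + u(x,0) = 3sin(3x). The boundary conditions carry over: w(0,τ) = w(π,τ) = 0.
Separating variables: w = Σ [A_n cos(ω_n τ) + B_n sin(ω_n τ)] sin(nx), ω_n = n/2. From ICs (B_n = velocity coefficient / ω_n): A_2=1, B_3=2.
So w(x,τ) = sin(2x)cos(τ) + 2sin(3x)sin(3τ/2), and u(x,τ) = exp(-τ)w(x,τ).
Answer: u(x, τ) = exp(-τ)sin(2x)cos(τ) + 2exp(-τ)sin(3x)sin(3τ/2)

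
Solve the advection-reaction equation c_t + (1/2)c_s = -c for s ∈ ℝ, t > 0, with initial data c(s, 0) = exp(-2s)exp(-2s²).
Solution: Substitute c = exp(-2s)u.
Then c_s = exp(-2s)(u_s - 2u), c_t = exp(-2s)u_t; substituting and dividing by exp(-2s), the lower-order terms cancel: u_t + (1/2)u_s = 0 (standard advection equation).
Data for u: u(s,0) = exp(2s)c(s,0) = exp(-2s²).
By characteristics (ds/dt = 1/2), u(s,t) = f(s - (1/2)t) with f = u(·, 0).
So u(s,t) = exp(-2(s - t/2)²), and c(s,t) = exp(-2s)u(s,t).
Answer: c(s, t) = exp(-2s)exp(-2(s - t/2)²)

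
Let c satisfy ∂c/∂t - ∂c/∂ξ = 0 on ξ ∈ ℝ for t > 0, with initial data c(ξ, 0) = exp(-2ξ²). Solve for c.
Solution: By method of characteristics (waves move left with speed 1):
Along characteristics ξ + t = const, c is constant, so c(ξ,t) = f(ξ + t) with f = c(·, 0).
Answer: c(ξ, t) = exp(-2(t + ξ)²)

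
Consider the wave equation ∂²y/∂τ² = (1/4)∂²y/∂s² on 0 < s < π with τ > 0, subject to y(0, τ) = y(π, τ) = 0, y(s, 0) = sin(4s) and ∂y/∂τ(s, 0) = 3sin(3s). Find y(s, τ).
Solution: Separating variables: y = Σ [A_n cos(ω_n τ) + B_n sin(ω_n τ)] sin(ns), ω_n = n/2. From ICs (B_n = velocity coefficient / ω_n): A_4=1, B_3=2.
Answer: y(s, τ) = 2sin(3s)sin(3τ/2) + sin(4s)cos(2τ)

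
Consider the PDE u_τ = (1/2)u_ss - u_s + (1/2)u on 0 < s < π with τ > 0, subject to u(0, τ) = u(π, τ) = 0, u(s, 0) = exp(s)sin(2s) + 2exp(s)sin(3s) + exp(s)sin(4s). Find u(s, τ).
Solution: Substitute u = exp(s)w, i.e. w = exp(-s)u.
By the product rule, u_s = exp(s)(w_s + w), u_ss = exp(s)(w_ss + 2w_s + w), u_τ = exp(s)w_τ.
Substituting into the PDE and dividing by exp(s): w_τ = (1/2)(w_ss + 2w_s + w) - (w_s + w) + (1/2)w.
The lower-order terms cancel, leaving the standard heat equation w_τ = (1/2)w_ss.
Initial data for w: w(s,0) = exp(-s)u(s,0) = sin(2s) + 2sin(3s) + sin(4s). The boundary conditions carry over: w(0,τ) = w(π,τ) = 0.
Solve for w:
  Using separation of variables w = X(s)T(τ):
  Eigenfunctions: sin(ns), n = 1, 2, 3, ...
  General solution: w(s, τ) = Σ c_n sin(ns) exp(-n² τ/2)
  Matching w(s,0) = sin(2s) + 2sin(3s) + sin(4s) term by term: c_2=1, c_3=2, c_4=1.
Hence w(s,τ) = exp(-2τ)sin(2s) + exp(-8τ)sin(4s) + 2exp(-9τ/2)sin(3s).
Transform back: u(s,τ) = exp(s)w(s,τ).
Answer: u(s, τ) = exp(s)exp(-2τ)sin(2s) + exp(s)exp(-8τ)sin(4s) + 2exp(s)exp(-9τ/2)sin(3s)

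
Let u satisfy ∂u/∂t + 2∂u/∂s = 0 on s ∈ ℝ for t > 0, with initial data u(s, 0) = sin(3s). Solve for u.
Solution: By characteristics (ds/dt = 2), u(s,t) = f(s - 2t) with f = u(·, 0).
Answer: u(s, t) = sin(3s - 6t)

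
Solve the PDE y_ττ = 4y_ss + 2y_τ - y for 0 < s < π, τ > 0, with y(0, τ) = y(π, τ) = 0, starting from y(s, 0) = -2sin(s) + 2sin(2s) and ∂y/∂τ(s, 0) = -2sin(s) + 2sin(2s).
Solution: Substitute y = exp(τ)u, i.e. u = exp(-τ)y.
By the product rule, y_τ = exp(τ)(u_τ + u), y_ττ = exp(τ)(u_ττ + 2u_τ + u), y_ss = exp(τ)u_ss.
Substituting into the PDE and dividing by exp(τ): u_ττ + 2u_τ + u = 4u_ss + 2(u_τ + u) - u.
The lower-order terms cancel, leaving the standard wave equation u_ττ = 4u_ss.
Initial data for u: u(s,0) = y(s,0) = -2sin(s) + 2sin(2s); u_τ(s,0) = y_τ(s,0) - y(s,0) = 0. The boundary conditions carry over: u(0,τ) = u(π,τ) = 0.
Solve for u:
  Using separation of variables u = X(s)T(τ):
  Eigenfunctions: sin(ns), n = 1, 2, 3, ...
  General solution: u(s, τ) = Σ [A_n cos(2n τ) + B_n sin(2n τ)] sin(ns)
  From u(s,0) = -2sin(s) + 2sin(2s): A_1=-2, A_2=2. From u_τ(s,0) = 0: all B_n = 0.
Hence u(s,τ) = -2sin(s)cos(2τ) + 2sin(2s)cos(4τ).
Transform back: y(s,τ) = exp(τ)u(s,τ).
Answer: y(s, τ) = -2exp(τ)sin(s)cos(2τ) + 2exp(τ)sin(2s)cos(4τ)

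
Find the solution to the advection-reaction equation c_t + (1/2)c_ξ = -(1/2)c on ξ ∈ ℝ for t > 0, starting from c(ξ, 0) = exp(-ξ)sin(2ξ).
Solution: Substitute c = exp(-ξ)u.
Then c_ξ = exp(-ξ)(u_ξ - u), c_t = exp(-ξ)u_t; substituting and dividing by exp(-ξ), the lower-order terms cancel: u_t + (1/2)u_ξ = 0 (standard advection equation).
Data for u: u(ξ,0) = exp(ξ)c(ξ,0) = sin(2ξ).
By characteristics (dξ/dt = 1/2), u(ξ,t) = f(ξ - (1/2)t) with f = u(·, 0).
So u(ξ,t) = -sin(t - 2ξ), and c(ξ,t) = exp(-ξ)u(ξ,t).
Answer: c(ξ, t) = -exp(-ξ)sin(t - 2ξ)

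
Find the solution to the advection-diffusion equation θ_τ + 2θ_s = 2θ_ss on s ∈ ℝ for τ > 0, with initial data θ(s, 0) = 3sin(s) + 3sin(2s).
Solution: Moving frame: η = s - 2τ, σ = τ, θ = u(η,σ), so θ_τ = u_σ - 2u_η and θ_ss = u_ηη.
Hence θ_τ + 2θ_s = u_σ and the PDE becomes the heat equation u_σ = 2u_ηη on η ∈ ℝ.
Initial data: u(η,0) = θ(η,0) = 3sin(η) + 3sin(2η). Each mode sin(nη) decays as exp(-2n²σ) on ℝ, so u(η,σ) = Σ c_n exp(-2n²σ) sin(nη) with c_1=3, c_2=3: u(η,σ) = 3exp(-2σ)sin(η) + 3exp(-8σ)sin(2η).
Substituting back: θ(s,τ) = u(s - 2τ, τ).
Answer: θ(s, τ) = 3exp(-2τ)sin(s - 2τ) + 3exp(-8τ)sin(2s - 4τ)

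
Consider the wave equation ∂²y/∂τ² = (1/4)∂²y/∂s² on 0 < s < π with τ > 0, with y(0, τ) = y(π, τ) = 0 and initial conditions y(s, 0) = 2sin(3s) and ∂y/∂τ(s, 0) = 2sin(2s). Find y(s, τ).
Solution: Using separation of variables y = X(s)T(τ):
Eigenfunctions: sin(ns), n = 1, 2, 3, ...
General solution: y(s, τ) = Σ [A_n cos(n τ/2) + B_n sin(n τ/2)] sin(ns)
From y(s,0) = 2sin(3s): A_3=2. From y_τ(s,0) = 2sin(2s), using y_τ(s,0) = Σ ω_n B_n sin(ns) with ω_n = n/2: B_2 = 2/1 = 2.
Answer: y(s, τ) = 2sin(2s)sin(τ) + 2sin(3s)cos(3τ/2)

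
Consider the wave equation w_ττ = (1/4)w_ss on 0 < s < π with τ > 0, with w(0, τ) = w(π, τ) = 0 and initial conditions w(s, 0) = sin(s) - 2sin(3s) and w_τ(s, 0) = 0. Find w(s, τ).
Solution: Separating variables: w = Σ [A_n cos(ω_n τ) + B_n sin(ω_n τ)] sin(ns), ω_n = n/2. From ICs: A_1=1, A_3=-2.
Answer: w(s, τ) = sin(s)cos(τ/2) - 2sin(3s)cos(3τ/2)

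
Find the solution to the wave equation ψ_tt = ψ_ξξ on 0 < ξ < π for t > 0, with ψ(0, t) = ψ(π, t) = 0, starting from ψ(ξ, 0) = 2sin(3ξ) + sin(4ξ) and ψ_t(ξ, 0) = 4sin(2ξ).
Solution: Using separation of variables ψ = X(ξ)T(t):
Eigenfunctions: sin(nξ), n = 1, 2, 3, ...
General solution: ψ(ξ, t) = Σ [A_n cos(n t) + B_n sin(n t)] sin(nξ)
From ψ(ξ,0) = 2sin(3ξ) + sin(4ξ): A_3=2, A_4=1. From ψ_t(ξ,0) = 4sin(2ξ), using ψ_t(ξ,0) = Σ ω_n B_n sin(nξ) with ω_n = n: B_2 = 4/2 = 2.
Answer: ψ(ξ, t) = 2sin(2t)sin(2ξ) + 2sin(3ξ)cos(3t) + sin(4ξ)cos(4t)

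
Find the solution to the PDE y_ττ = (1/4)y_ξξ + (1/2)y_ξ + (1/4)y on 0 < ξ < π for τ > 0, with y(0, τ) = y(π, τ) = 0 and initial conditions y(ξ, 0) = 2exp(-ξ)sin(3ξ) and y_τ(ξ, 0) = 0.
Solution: Substitute y = exp(-ξ)u, i.e. u = exp(ξ)y.
By the product rule, y_ξ = exp(-ξ)(u_ξ - u), y_ξξ = exp(-ξ)(u_ξξ - 2u_ξ + u), y_ττ = exp(-ξ)u_ττ.
Substituting into the PDE and dividing by exp(-ξ): u_ττ = (1/4)(u_ξξ - 2u_ξ + u) + (1/2)(u_ξ - u) + (1/4)u.
The lower-order terms cancel, leaving the standard wave equation u_ττ = (1/4)u_ξξ.
Initial data for u: u(ξ,0) = exp(ξ)y(ξ,0) = 2sin(3ξ); u_τ(ξ,0) = exp(ξ)y_τ(ξ,0) = 0. The boundary conditions carry over: u(0,τ) = u(π,τ) = 0.
Solve for u:
  Using separation of variables u = X(ξ)T(τ):
  Eigenfunctions: sin(nξ), n = 1, 2, 3, ...
  General solution: u(ξ, τ) = Σ [A_n cos(n τ/2) + B_n sin(n τ/2)] sin(nξ)
  From u(ξ,0) = 2sin(3ξ): A_3=2. From u_τ(ξ,0) = 0: all B_n = 0.
Hence u(ξ,τ) = 2sin(3ξ)cos(3τ/2).
Transform back: y(ξ,τ) = exp(-ξ)u(ξ,τ).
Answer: y(ξ, τ) = 2exp(-ξ)sin(3ξ)cos(3τ/2)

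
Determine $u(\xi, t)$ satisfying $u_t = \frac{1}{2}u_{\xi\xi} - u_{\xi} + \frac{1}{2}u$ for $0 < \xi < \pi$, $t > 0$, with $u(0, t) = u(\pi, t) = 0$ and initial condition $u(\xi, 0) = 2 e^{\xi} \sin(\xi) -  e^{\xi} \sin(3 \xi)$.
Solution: Substitute $u = e^{\xi}w$.
Then $u_{\xi} = e^{\xi}(w_{\xi} + w)$, $u_{\xi\xi} = e^{\xi}(w_{\xi\xi} + 2w_{\xi} + w)$, $u_t = e^{\xi}w_t$; substituting and dividing by $e^{\xi}$, the lower-order terms cancel: $w_t = \frac{1}{2}w_{\xi\xi}$ (standard heat equation).
Data for $w$: $w(\xi,0) = e^{-\xi}u(\xi,0) = 2 \sin(\xi) - \sin(3 \xi)$. The boundary conditions carry over: $w(0,t) = w(\pi,t) = 0$.
Separating variables: $w = \sum c_n e^{-n^2t/2} \sin(n\xi)$. From $w(\xi,0) = 2 \sin(\xi) - \sin(3 \xi)$: $c_1=2, c_3=-1$.
So $w(\xi,t) = 2 e^{-t/2} \sin(\xi) - e^{-9 t/2} \sin(3 \xi)$, and $u(\xi,t) = e^{\xi}w(\xi,t)$.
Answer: $u(\xi, t) = 2 e^{\xi} e^{-t/2} \sin(\xi) -  e^{\xi} e^{-9 t/2} \sin(3 \xi)$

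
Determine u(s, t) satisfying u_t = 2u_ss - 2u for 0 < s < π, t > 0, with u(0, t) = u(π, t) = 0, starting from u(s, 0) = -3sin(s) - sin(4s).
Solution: Substitute u = exp(-2t)w.
Then u_t = exp(-2t)(w_t - 2w), u_ss = exp(-2t)w_ss; substituting and dividing by exp(-2t), the lower-order terms cancel: w_t = 2w_ss (standard heat equation).
Data for w: w(s,0) = u(s,0) = -3sin(s) - sin(4s). The boundary conditions carry over: w(0,t) = w(π,t) = 0.
Separating variables: w = Σ c_n exp(-2n²t) sin(ns). From w(s,0) = -3sin(s) - sin(4s): c_1=-3, c_4=-1.
So w(s,t) = -3exp(-2t)sin(s) - exp(-32t)sin(4s), and u(s,t) = exp(-2t)w(s,t).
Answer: u(s, t) = -3exp(-4t)sin(s) - exp(-34t)sin(4s)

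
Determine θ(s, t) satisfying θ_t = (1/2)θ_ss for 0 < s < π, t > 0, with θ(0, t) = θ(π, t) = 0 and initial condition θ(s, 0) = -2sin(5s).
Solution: Using separation of variables θ = X(s)G(t):
Eigenfunctions: sin(ns), n = 1, 2, 3, ...
General solution: θ(s, t) = Σ c_n sin(ns) exp(-n² t/2)
Matching θ(s,0) = -2sin(5s) term by term: c_5=-2.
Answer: θ(s, t) = -2exp(-25t/2)sin(5s)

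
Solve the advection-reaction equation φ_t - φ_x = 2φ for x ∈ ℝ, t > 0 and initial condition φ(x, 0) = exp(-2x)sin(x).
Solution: Substitute φ = exp(-2x)u, i.e. u = exp(2x)φ.
By the product rule, φ_x = exp(-2x)(u_x - 2u), φ_t = exp(-2x)u_t.
Substituting into the PDE and dividing by exp(-2x): u_t - (u_x - 2u) = 2u.
The lower-order terms cancel, leaving the standard advection equation u_t - u_x = 0.
Initial data for u: u(x,0) = exp(2x)φ(x,0) = sin(x).
Solve for u:
  By method of characteristics (waves move left with speed 1):
  Along characteristics x + t = const, u is constant, so u(x,t) = f(x + t) with f = u(·, 0).
Hence u(x,t) = sin(t + x).
Transform back: φ(x,t) = exp(-2x)u(x,t).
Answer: φ(x, t) = exp(-2x)sin(t + x)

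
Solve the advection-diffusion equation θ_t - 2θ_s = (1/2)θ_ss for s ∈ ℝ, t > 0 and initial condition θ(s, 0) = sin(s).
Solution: Moving frame: η = s + 2t, σ = t, θ = u(η,σ), so θ_t = u_σ + 2u_η and θ_ss = u_ηη.
Hence θ_t - 2θ_s = u_σ and the PDE becomes the heat equation u_σ = (1/2)u_ηη on η ∈ ℝ.
Initial data: u(η,0) = θ(η,0) = sin(η). Each mode sin(nη) decays as exp(-n²σ/2) on ℝ, so u(η,σ) = Σ c_n exp(-n²σ/2) sin(nη) with c_1=1: u(η,σ) = exp(-σ/2)sin(η).
Substituting back: θ(s,t) = u(s + 2t, t).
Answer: θ(s, t) = exp(-t/2)sin(s + 2t)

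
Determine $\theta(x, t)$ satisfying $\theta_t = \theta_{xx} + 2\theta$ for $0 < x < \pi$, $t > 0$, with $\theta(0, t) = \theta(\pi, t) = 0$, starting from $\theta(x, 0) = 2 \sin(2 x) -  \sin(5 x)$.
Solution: Substitute $\theta = e^{2t}u$.
Then $\theta_t = e^{2t}(u_t + 2u)$, $\theta_{xx} = e^{2t}u_{xx}$; substituting and dividing by $e^{2t}$, the lower-order terms cancel: $u_t = u_{xx}$ (standard heat equation).
Data for $u$: $u(x,0) = \theta(x,0) = 2 \sin(2 x) - \sin(5 x)$. The boundary conditions carry over: $u(0,t) = u(\pi,t) = 0$.
Separating variables: $u = \sum c_n e^{-n^2t} \sin(nx)$. From $u(x,0) = 2 \sin(2 x) - \sin(5 x)$: $c_2=2, c_5=-1$.
So $u(x,t) = 2 e^{-4 t} \sin(2 x) - e^{-25 t} \sin(5 x)$, and $\theta(x,t) = e^{2t}u(x,t)$.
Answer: $\theta(x, t) = 2 e^{-2 t} \sin(2 x) -  e^{-23 t} \sin(5 x)$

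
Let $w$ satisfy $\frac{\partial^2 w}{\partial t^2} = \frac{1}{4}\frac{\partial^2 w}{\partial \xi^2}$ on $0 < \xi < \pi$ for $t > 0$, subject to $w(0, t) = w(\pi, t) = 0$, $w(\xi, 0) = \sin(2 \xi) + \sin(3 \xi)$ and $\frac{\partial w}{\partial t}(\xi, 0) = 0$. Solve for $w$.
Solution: Separating variables: $w = \sum [A_n \cos(\omega_n t) + B_n \sin(\omega_n t)] \sin(n\xi)$, $\omega_n = n/2$. From ICs: $A_2=1, A_3=1$.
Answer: $w(\xi, t) = \sin(2 \xi) \cos(t) + \sin(3 \xi) \cos(3 t/2)$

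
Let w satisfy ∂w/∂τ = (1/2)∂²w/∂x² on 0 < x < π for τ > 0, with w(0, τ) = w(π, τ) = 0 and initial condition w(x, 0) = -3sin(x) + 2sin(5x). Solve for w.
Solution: Separating variables: w = Σ c_n exp(-n²τ/2) sin(nx). From w(x,0) = -3sin(x) + 2sin(5x): c_1=-3, c_5=2.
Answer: w(x, τ) = -3exp(-τ/2)sin(x) + 2exp(-25τ/2)sin(5x)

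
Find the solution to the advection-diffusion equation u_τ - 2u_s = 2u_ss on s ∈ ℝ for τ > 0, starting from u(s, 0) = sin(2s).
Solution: Change to a moving frame: let η = s + 2τ, σ = τ and write u(s,τ) = w(η,σ).
By the chain rule u_τ = w_σ + 2w_η, u_s = w_η, u_ss = w_ηη.
Then u_τ - 2u_s = w_σ: the advection term cancels and the PDE becomes the heat equation w_σ = 2w_ηη on η ∈ ℝ.
Initial data: w(η,0) = u(η,0) = sin(2η).
On η ∈ ℝ each mode satisfies (sin(nη))″ = -n² sin(nη), so exp(-2n²σ) sin(nη) solves the heat equation; by superposition w(η,σ) = Σ c_n exp(-2n²σ) sin(nη).
Reading off the coefficients: c_2=1, so w(η,σ) = exp(-8σ)sin(2η).
Substituting back η = s + 2τ, σ = τ: u(s,τ) = w(s + 2τ, τ).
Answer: u(s, τ) = exp(-8τ)sin(2s + 4τ)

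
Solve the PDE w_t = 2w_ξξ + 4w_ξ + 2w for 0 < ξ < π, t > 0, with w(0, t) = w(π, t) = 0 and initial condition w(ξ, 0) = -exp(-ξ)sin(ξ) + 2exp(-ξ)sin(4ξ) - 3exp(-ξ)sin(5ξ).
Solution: Substitute w = exp(-ξ)u.
Then w_ξ = exp(-ξ)(u_ξ - u), w_ξξ = exp(-ξ)(u_ξξ - 2u_ξ + u), w_t = exp(-ξ)u_t; substituting and dividing by exp(-ξ), the lower-order terms cancel: u_t = 2u_ξξ (standard heat equation).
Data for u: u(ξ,0) = exp(ξ)w(ξ,0) = -sin(ξ) + 2sin(4ξ) - 3sin(5ξ). The boundary conditions carry over: u(0,t) = u(π,t) = 0.
Separating variables: u = Σ c_n exp(-2n²t) sin(nξ). From u(ξ,0) = -sin(ξ) + 2sin(4ξ) - 3sin(5ξ): c_1=-1, c_4=2, c_5=-3.
So u(ξ,t) = -exp(-2t)sin(ξ) + 2exp(-32t)sin(4ξ) - 3exp(-50t)sin(5ξ), and w(ξ,t) = exp(-ξ)u(ξ,t).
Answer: w(ξ, t) = -exp(-2t)exp(-ξ)sin(ξ) + 2exp(-32t)exp(-ξ)sin(4ξ) - 3exp(-50t)exp(-ξ)sin(5ξ)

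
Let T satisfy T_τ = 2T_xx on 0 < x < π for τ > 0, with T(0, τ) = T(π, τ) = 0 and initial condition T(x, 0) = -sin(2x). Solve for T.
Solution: Separating variables: T = Σ c_n exp(-2n²τ) sin(nx). From T(x,0) = -sin(2x): c_2=-1.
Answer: T(x, τ) = -exp(-8τ)sin(2x)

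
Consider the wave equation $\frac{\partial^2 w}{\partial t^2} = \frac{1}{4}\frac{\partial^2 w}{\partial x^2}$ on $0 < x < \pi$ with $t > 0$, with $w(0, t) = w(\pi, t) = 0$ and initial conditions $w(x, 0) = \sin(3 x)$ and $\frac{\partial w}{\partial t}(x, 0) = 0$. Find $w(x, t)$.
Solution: Separating variables: $w = \sum [A_n \cos(\omega_n t) + B_n \sin(\omega_n t)] \sin(nx)$, $\omega_n = n/2$. From ICs: $A_3=1$.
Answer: $w(x, t) = \sin(3 x) \cos(3 t/2)$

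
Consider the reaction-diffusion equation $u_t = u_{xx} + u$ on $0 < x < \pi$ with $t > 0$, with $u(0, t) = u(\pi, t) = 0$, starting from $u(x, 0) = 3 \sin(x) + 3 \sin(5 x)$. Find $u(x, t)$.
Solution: Substitute $u = e^{t}w$, i.e. $w = e^{-t}u$.
By the product rule, $u_t = e^{t}(w_t + w)$, $u_{xx} = e^{t}w_{xx}$.
Substituting into the PDE and dividing by $e^{t}$: $w_t + w = w_{xx} + w$.
The lower-order terms cancel, leaving the standard heat equation $w_t = w_{xx}$.
Initial data for $w$: $w(x,0) = u(x,0) = 3 \sin(x) + 3 \sin(5 x)$. The boundary conditions carry over: $w(0,t) = w(\pi,t) = 0$.
Solve for $w$:
  Using separation of variables $w = X(x)T(t)$:
  Eigenfunctions: $\sin(nx)$, $n = 1, 2, 3, \ldots$
  General solution: $w(x, t) = \sum c_n \sin(nx) e^{-n^2 t}$
  Matching $w(x,0) = 3 \sin(x) + 3 \sin(5 x)$ term by term: $c_1=3, c_5=3$.
Hence $w(x,t) = 3 e^{-t} \sin(x) + 3 e^{-25 t} \sin(5 x)$.
Transform back: $u(x,t) = e^{t}w(x,t)$.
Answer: $u(x, t) = 3 \sin(x) + 3 e^{-24 t} \sin(5 x)$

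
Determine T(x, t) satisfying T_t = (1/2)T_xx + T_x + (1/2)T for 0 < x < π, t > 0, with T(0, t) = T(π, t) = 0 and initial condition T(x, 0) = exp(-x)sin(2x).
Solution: Substitute T = exp(-x)u.
Then T_x = exp(-x)(u_x - u), T_xx = exp(-x)(u_xx - 2u_x + u), T_t = exp(-x)u_t; substituting and dividing by exp(-x), the lower-order terms cancel: u_t = (1/2)u_xx (standard heat equation).
Data for u: u(x,0) = exp(x)T(x,0) = sin(2x). The boundary conditions carry over: u(0,t) = u(π,t) = 0.
Separating variables: u = Σ c_n exp(-n²t/2) sin(nx). From u(x,0) = sin(2x): c_2=1.
So u(x,t) = exp(-2t)sin(2x), and T(x,t) = exp(-x)u(x,t).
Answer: T(x, t) = exp(-2t)exp(-x)sin(2x)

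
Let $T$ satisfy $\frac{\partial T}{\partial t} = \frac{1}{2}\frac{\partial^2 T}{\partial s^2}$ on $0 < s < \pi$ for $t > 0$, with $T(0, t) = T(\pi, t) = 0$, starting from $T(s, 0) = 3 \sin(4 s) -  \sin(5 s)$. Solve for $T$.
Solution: Separating variables: $T = \sum c_n e^{-n^2t/2} \sin(ns)$. From $T(s,0) = 3 \sin(4 s) - \sin(5 s)$: $c_4=3, c_5=-1$.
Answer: $T(s, t) = 3 e^{-8 t} \sin(4 s) -  e^{-25 t/2} \sin(5 s)$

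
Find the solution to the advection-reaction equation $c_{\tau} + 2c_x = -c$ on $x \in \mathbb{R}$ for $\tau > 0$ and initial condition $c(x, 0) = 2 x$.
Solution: Substitute $c = e^{-\tau}u$, i.e. $u = e^{\tau}c$.
By the product rule, $c_{\tau} = e^{-\tau}(u_{\tau} - u)$, $c_x = e^{-\tau}u_x$.
Substituting into the PDE and dividing by $e^{-\tau}$: $u_{\tau} - u + 2u_x = -u$.
The lower-order terms cancel, leaving the standard advection equation $u_{\tau} + 2u_x = 0$.
Initial data for $u$: $u(x,0) = c(x,0) = 2 x$.
Solve for $u$:
  By method of characteristics (waves move right with speed 2):
  Along characteristics $x - 2\tau =$ const, $u$ is constant, so $u(x,\tau) = f(x - 2\tau)$ with $f = u( \cdot , 0)$.
Hence $u(x,\tau) = 2 x - 4 \tau$.
Transform back: $c(x,\tau) = e^{-\tau}u(x,\tau)$.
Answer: $c(x, \tau) = -4 \tau e^{-\tau} + 2 x e^{-\tau}$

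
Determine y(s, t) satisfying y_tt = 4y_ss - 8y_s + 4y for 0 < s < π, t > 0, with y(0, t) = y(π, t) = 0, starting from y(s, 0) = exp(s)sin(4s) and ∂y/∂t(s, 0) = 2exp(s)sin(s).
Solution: Substitute y = exp(s)u.
Then y_s = exp(s)(u_s + u), y_ss = exp(s)(u_ss + 2u_s + u), y_tt = exp(s)u_tt; substituting and dividing by exp(s), the lower-order terms cancel: u_tt = 4u_ss (standard wave equation).
Data for u: u(s,0) = exp(-s)y(s,0) = sin(4s); u_t(s,0) = exp(-s)y_t(s,0) = 2sin(s). The boundary conditions carry over: u(0,t) = u(π,t) = 0.
Separating variables: u = Σ [A_n cos(ω_n t) + B_n sin(ω_n t)] sin(ns), ω_n = 2n. From ICs (B_n = velocity coefficient / ω_n): A_4=1, B_1=1.
So u(s,t) = sin(s)sin(2t) + sin(4s)cos(8t), and y(s,t) = exp(s)u(s,t).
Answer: y(s, t) = exp(s)sin(s)sin(2t) + exp(s)sin(4s)cos(8t)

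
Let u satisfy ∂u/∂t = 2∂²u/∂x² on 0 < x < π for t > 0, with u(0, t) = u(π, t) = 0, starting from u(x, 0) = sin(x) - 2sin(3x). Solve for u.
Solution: Separating variables: u = Σ c_n exp(-2n²t) sin(nx). From u(x,0) = sin(x) - 2sin(3x): c_1=1, c_3=-2.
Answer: u(x, t) = exp(-2t)sin(x) - 2exp(-18t)sin(3x)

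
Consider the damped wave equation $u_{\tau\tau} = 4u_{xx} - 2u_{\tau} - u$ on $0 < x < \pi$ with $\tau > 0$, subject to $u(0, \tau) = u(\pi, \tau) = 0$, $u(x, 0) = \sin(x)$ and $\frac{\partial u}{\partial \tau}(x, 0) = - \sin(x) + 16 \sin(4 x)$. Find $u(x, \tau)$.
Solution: Substitute $u = e^{-\tau}w$, i.e. $w = e^{\tau}u$.
By the product rule, $u_{\tau} = e^{-\tau}(w_{\tau} - w)$, $u_{\tau\tau} = e^{-\tau}(w_{\tau\tau} - 2w_{\tau} + w)$, $u_{xx} = e^{-\tau}w_{xx}$.
Substituting into the PDE and dividing by $e^{-\tau}$: $w_{\tau\tau} - 2w_{\tau} + w = 4w_{xx} - 2(w_{\tau} - w) - w$.
The lower-order terms cancel, leaving the standard wave equation $w_{\tau\tau} = 4w_{xx}$.
Initial data for $w$: $w(x,0) = u(x,0) = \sin(x)$; $w_{\tau}(x,0) = u_{\tau}(x,0) + u(x,0) = 16 \sin(4 x)$. The boundary conditions carry over: $w(0,\tau) = w(\pi,\tau) = 0$.
Solve for $w$:
  Using separation of variables $w = X(x)T(\tau)$:
  Eigenfunctions: $\sin(nx)$, $n = 1, 2, 3, \ldots$
  General solution: $w(x, \tau) = \sum [A_n \cos(2n \tau) + B_n \sin(2n \tau)] \sin(nx)$
  From $w(x,0) = \sin(x)$: $A_1=1$. From $w_{\tau}(x,0) = 16 \sin(4 x)$, using $w_{\tau}(x,0) = \sum \omega_n B_n \sin(nx)$ with $\omega_n = 2n$: $B_4 = 16/8 = 2$.
Hence $w(x,\tau) = \sin(x) \cos(2 \tau) + 2 \sin(4 x) \sin(8 \tau)$.
Transform back: $u(x,\tau) = e^{-\tau}w(x,\tau)$.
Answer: $u(x, \tau) = 2 e^{-\tau} \sin(8 \tau) \sin(4 x) + e^{-\tau} \sin(x) \cos(2 \tau)$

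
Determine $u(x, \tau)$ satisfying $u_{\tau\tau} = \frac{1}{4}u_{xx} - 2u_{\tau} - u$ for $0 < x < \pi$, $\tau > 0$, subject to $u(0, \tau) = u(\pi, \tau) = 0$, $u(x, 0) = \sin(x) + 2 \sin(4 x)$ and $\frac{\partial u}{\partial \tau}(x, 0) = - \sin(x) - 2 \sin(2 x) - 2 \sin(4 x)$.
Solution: Substitute $u = e^{-\tau}w$, i.e. $w = e^{\tau}u$.
By the product rule, $u_{\tau} = e^{-\tau}(w_{\tau} - w)$, $u_{\tau\tau} = e^{-\tau}(w_{\tau\tau} - 2w_{\tau} + w)$, $u_{xx} = e^{-\tau}w_{xx}$.
Substituting into the PDE and dividing by $e^{-\tau}$: $w_{\tau\tau} - 2w_{\tau} + w = \frac{1}{4}w_{xx} - 2(w_{\tau} - w) - w$.
The lower-order terms cancel, leaving the standard wave equation $w_{\tau\tau} = \frac{1}{4}w_{xx}$.
Initial data for $w$: $w(x,0) = u(x,0) = \sin(x) + 2 \sin(4 x)$; $w_{\tau}(x,0) = u_{\tau}(x,0) + u(x,0) = -2 \sin(2 x)$. The boundary conditions carry over: $w(0,\tau) = w(\pi,\tau) = 0$.
Solve for $w$:
  Using separation of variables $w = X(x)T(\tau)$:
  Eigenfunctions: $\sin(nx)$, $n = 1, 2, 3, \ldots$
  General solution: $w(x, \tau) = \sum [A_n \cos(n \tau/2) + B_n \sin(n \tau/2)] \sin(nx)$
  From $w(x,0) = \sin(x) + 2 \sin(4 x)$: $A_1=1, A_4=2$. From $w_{\tau}(x,0) = -2 \sin(2 x)$, using $w_{\tau}(x,0) = \sum \omega_n B_n \sin(nx)$ with $\omega_n = n/2$: $B_2 = (-2)/1 = -2$.
Hence $w(x,\tau) = \sin(x) \cos(\tau/2) - 2 \sin(2 x) \sin(\tau) + 2 \sin(4 x) \cos(2 \tau)$.
Transform back: $u(x,\tau) = e^{-\tau}w(x,\tau)$.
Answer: $u(x, \tau) = -2 e^{-\tau} \sin(\tau) \sin(2 x) + e^{-\tau} \sin(x) \cos(\tau/2) + 2 e^{-\tau} \sin(4 x) \cos(2 \tau)$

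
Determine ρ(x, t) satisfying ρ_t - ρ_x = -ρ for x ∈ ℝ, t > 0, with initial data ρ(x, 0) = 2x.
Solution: Substitute ρ = exp(-t)u.
Then ρ_t = exp(-t)(u_t - u), ρ_x = exp(-t)u_x; substituting and dividing by exp(-t), the lower-order terms cancel: u_t - u_x = 0 (standard advection equation).
Data for u: u(x,0) = ρ(x,0) = 2x.
By characteristics (dx/dt = -1), u(x,t) = f(x + t) with f = u(·, 0).
So u(x,t) = 2t + 2x, and ρ(x,t) = exp(-t)u(x,t).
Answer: ρ(x, t) = 2texp(-t) + 2xexp(-t)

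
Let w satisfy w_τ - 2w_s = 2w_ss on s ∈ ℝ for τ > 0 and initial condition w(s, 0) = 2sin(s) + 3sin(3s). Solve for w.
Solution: Moving frame: η = s + 2τ, σ = τ, w = u(η,σ), so w_τ = u_σ + 2u_η and w_ss = u_ηη.
Hence w_τ - 2w_s = u_σ and the PDE becomes the heat equation u_σ = 2u_ηη on η ∈ ℝ.
Initial data: u(η,0) = w(η,0) = 2sin(η) + 3sin(3η). Each mode sin(nη) decays as exp(-2n²σ) on ℝ, so u(η,σ) = Σ c_n exp(-2n²σ) sin(nη) with c_1=2, c_3=3: u(η,σ) = 2exp(-2σ)sin(η) + 3exp(-18σ)sin(3η).
Substituting back: w(s,τ) = u(s + 2τ, τ).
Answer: w(s, τ) = 2exp(-2τ)sin(s + 2τ) + 3exp(-18τ)sin(3s + 6τ)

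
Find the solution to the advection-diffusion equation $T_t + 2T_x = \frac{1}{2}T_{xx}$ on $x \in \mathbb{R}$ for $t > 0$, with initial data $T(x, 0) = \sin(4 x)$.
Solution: Moving frame: $\eta = x - 2t$, $\sigma = t$, $T = u(\eta,\sigma)$, so $T_t = u_{\sigma} - 2u_{\eta}$ and $T_{xx} = u_{\eta\eta}$.
Hence $T_t + 2T_x = u_{\sigma}$ and the PDE becomes the heat equation $u_{\sigma} = \frac{1}{2}u_{\eta\eta}$ on $\eta \in \mathbb{R}$.
Initial data: $u(\eta,0) = T(\eta,0) = \sin(4 \eta)$. Each mode $\sin(n\eta)$ decays as $e^{-n^2\sigma/2}$ on $\mathbb{R}$, so $u(\eta,\sigma) = \sum c_n e^{-n^2\sigma/2} \sin(n\eta)$ with $c_4=1$: $u(\eta,\sigma) = e^{-8 \sigma} \sin(4 \eta)$.
Substituting back: $T(x,t) = u(x - 2t, t)$.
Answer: $T(x, t) = - e^{-8 t} \sin(8 t - 4 x)$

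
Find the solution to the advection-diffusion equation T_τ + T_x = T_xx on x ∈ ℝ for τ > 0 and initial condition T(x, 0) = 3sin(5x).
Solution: Change to a moving frame: let η = x - τ, σ = τ and write T(x,τ) = u(η,σ).
By the chain rule T_τ = u_σ - u_η, T_x = u_η, T_xx = u_ηη.
Then T_τ + T_x = u_σ: the advection term cancels and the PDE becomes the heat equation u_σ = u_ηη on η ∈ ℝ.
Initial data: u(η,0) = T(η,0) = 3sin(5η).
On η ∈ ℝ each mode satisfies (sin(nη))″ = -n² sin(nη), so exp(-n²σ) sin(nη) solves the heat equation; by superposition u(η,σ) = Σ c_n exp(-n²σ) sin(nη).
Reading off the coefficients: c_5=3, so u(η,σ) = 3exp(-25σ)sin(5η).
Substituting back η = x - τ, σ = τ: T(x,τ) = u(x - τ, τ).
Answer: T(x, τ) = 3exp(-25τ)sin(5x - 5τ)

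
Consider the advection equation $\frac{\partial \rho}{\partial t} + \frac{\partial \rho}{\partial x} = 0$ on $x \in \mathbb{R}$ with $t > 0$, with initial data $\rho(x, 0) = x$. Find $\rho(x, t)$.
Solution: By method of characteristics (waves move right with speed 1):
Along characteristics $x - t =$ const, $\rho$ is constant, so $\rho(x,t) = f(x - t)$ with $f = \rho( \cdot , 0)$.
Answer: $\rho(x, t) = - t + x$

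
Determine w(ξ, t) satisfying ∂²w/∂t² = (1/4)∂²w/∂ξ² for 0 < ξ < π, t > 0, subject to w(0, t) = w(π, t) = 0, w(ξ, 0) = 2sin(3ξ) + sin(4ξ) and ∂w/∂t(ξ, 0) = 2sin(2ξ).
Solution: Using separation of variables w = X(ξ)T(t):
Eigenfunctions: sin(nξ), n = 1, 2, 3, ...
General solution: w(ξ, t) = Σ [A_n cos(n t/2) + B_n sin(n t/2)] sin(nξ)
From w(ξ,0) = 2sin(3ξ) + sin(4ξ): A_3=2, A_4=1. From w_t(ξ,0) = 2sin(2ξ), using w_t(ξ,0) = Σ ω_n B_n sin(nξ) with ω_n = n/2: B_2 = 2/1 = 2.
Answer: w(ξ, t) = 2sin(t)sin(2ξ) + 2sin(3ξ)cos(3t/2) + sin(4ξ)cos(2t)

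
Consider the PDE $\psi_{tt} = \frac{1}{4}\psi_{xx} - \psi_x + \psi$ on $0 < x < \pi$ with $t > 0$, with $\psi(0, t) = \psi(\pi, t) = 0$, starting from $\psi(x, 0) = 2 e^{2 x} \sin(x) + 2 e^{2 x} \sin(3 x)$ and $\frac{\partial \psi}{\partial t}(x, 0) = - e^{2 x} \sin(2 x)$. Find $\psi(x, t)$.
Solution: Substitute $\psi = e^{2x}u$.
Then $\psi_x = e^{2x}(u_x + 2u)$, $\psi_{xx} = e^{2x}(u_{xx} + 4u_x + 4u)$, $\psi_{tt} = e^{2x}u_{tt}$; substituting and dividing by $e^{2x}$, the lower-order terms cancel: $u_{tt} = \frac{1}{4}u_{xx}$ (standard wave equation).
Data for $u$: $u(x,0) = e^{-2x}\psi(x,0) = 2 \sin(x) + 2 \sin(3 x)$; $u_t(x,0) = e^{-2x}\psi_t(x,0) = - \sin(2 x)$. The boundary conditions carry over: $u(0,t) = u(\pi,t) = 0$.
Separating variables: $u = \sum [A_n \cos(\omega_n t) + B_n \sin(\omega_n t)] \sin(nx)$, $\omega_n = n/2$. From ICs ($B_n$ = velocity coefficient / $\omega_n$): $A_1=2, A_3=2, B_2=-1$.
So $u(x,t) = - \sin(t) \sin(2 x) + 2 \sin(x) \cos(t/2) + 2 \sin(3 x) \cos(3 t/2)$, and $\psi(x,t) = e^{2x}u(x,t)$.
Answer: $\psi(x, t) = - e^{2 x} \sin(t) \sin(2 x) + 2 e^{2 x} \sin(x) \cos(t/2) + 2 e^{2 x} \sin(3 x) \cos(3 t/2)$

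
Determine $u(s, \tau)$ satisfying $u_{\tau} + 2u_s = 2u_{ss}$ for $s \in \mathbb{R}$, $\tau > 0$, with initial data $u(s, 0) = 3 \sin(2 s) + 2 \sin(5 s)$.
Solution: Moving frame: $\eta = s - 2\tau$, $\sigma = \tau$, $u = w(\eta,\sigma)$, so $u_{\tau} = w_{\sigma} - 2w_{\eta}$ and $u_{ss} = w_{\eta\eta}$.
Hence $u_{\tau} + 2u_s = w_{\sigma}$ and the PDE becomes the heat equation $w_{\sigma} = 2w_{\eta\eta}$ on $\eta \in \mathbb{R}$.
Initial data: $w(\eta,0) = u(\eta,0) = 3 \sin(2 \eta) + 2 \sin(5 \eta)$. Each mode $\sin(n\eta)$ decays as $e^{-2n^2\sigma}$ on $\mathbb{R}$, so $w(\eta,\sigma) = \sum c_n e^{-2n^2\sigma} \sin(n\eta)$ with $c_2=3, c_5=2$: $w(\eta,\sigma) = 3 e^{-8 \sigma} \sin(2 \eta) + 2 e^{-50 \sigma} \sin(5 \eta)$.
Substituting back: $u(s,\tau) = w(s - 2\tau, \tau)$.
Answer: $u(s, \tau) = -3 e^{-8 \tau} \sin(4 \tau - 2 s) - 2 e^{-50 \tau} \sin(10 \tau - 5 s)$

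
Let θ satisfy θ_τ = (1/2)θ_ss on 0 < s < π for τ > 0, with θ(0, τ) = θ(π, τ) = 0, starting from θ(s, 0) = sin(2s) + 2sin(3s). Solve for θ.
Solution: Using separation of variables θ = X(s)G(τ):
Eigenfunctions: sin(ns), n = 1, 2, 3, ...
General solution: θ(s, τ) = Σ c_n sin(ns) exp(-n² τ/2)
Matching θ(s,0) = sin(2s) + 2sin(3s) term by term: c_2=1, c_3=2.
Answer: θ(s, τ) = exp(-2τ)sin(2s) + 2exp(-9τ/2)sin(3s)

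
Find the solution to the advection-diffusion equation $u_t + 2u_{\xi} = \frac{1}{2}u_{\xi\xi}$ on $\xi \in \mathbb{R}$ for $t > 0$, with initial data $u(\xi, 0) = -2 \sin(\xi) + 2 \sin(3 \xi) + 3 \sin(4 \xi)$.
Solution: Change to a moving frame: let $\eta = \xi - 2t$, $\sigma = t$ and write $u(\xi,t) = w(\eta,\sigma)$.
By the chain rule $u_t = w_{\sigma} - 2w_{\eta}$, $u_{\xi} = w_{\eta}$, $u_{\xi\xi} = w_{\eta\eta}$.
Then $u_t + 2u_{\xi} = w_{\sigma}$: the advection term cancels and the PDE becomes the heat equation $w_{\sigma} = \frac{1}{2}w_{\eta\eta}$ on $\eta \in \mathbb{R}$.
Initial data: $w(\eta,0) = u(\eta,0) = -2 \sin(\eta) + 2 \sin(3 \eta) + 3 \sin(4 \eta)$.
On $\eta \in \mathbb{R}$ each mode satisfies $(\sin(n\eta))'' = -n^2 \sin(n\eta)$, so $e^{-n^2\sigma/2} \sin(n\eta)$ solves the heat equation; by superposition $w(\eta,\sigma) = \sum c_n e^{-n^2\sigma/2} \sin(n\eta)$.
Reading off the coefficients: $c_1=-2, c_3=2, c_4=3$, so $w(\eta,\sigma) = 3 e^{-8 \sigma} \sin(4 \eta) - 2 e^{-\sigma/2} \sin(\eta) + 2 e^{-9 \sigma/2} \sin(3 \eta)$.
Substituting back $\eta = \xi - 2t$, $\sigma = t$: $u(\xi,t) = w(\xi - 2t, t)$.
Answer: $u(\xi, t) = 3 e^{-8 t} \sin(4 \xi - 8 t) - 2 e^{-t/2} \sin(\xi - 2 t) + 2 e^{-9 t/2} \sin(3 \xi - 6 t)$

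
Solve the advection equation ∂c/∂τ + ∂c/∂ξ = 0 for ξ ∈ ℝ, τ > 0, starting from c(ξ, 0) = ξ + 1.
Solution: By characteristics (dξ/dτ = 1), c(ξ,τ) = f(ξ - τ) with f = c(·, 0).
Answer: c(ξ, τ) = ξ - τ + 1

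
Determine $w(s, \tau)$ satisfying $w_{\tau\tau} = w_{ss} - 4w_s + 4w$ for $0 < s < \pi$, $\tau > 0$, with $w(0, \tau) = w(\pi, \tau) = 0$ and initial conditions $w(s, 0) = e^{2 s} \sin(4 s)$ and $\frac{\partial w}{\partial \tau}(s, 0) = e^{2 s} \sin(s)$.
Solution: Substitute $w = e^{2s}u$, i.e. $u = e^{-2s}w$.
By the product rule, $w_s = e^{2s}(u_s + 2u)$, $w_{ss} = e^{2s}(u_{ss} + 4u_s + 4u)$, $w_{\tau\tau} = e^{2s}u_{\tau\tau}$.
Substituting into the PDE and dividing by $e^{2s}$: $u_{\tau\tau} = (u_{ss} + 4u_s + 4u) - 4(u_s + 2u) + 4u$.
The lower-order terms cancel, leaving the standard wave equation $u_{\tau\tau} = u_{ss}$.
Initial data for $u$: $u(s,0) = e^{-2s}w(s,0) = \sin(4 s)$; $u_{\tau}(s,0) = e^{-2s}w_{\tau}(s,0) = \sin(s)$. The boundary conditions carry over: $u(0,\tau) = u(\pi,\tau) = 0$.
Solve for $u$:
  Using separation of variables $u = X(s)T(\tau)$:
  Eigenfunctions: $\sin(ns)$, $n = 1, 2, 3, \ldots$
  General solution: $u(s, \tau) = \sum [A_n \cos(n \tau) + B_n \sin(n \tau)] \sin(ns)$
  From $u(s,0) = \sin(4 s)$: $A_4=1$. From $u_{\tau}(s,0) = \sin(s)$, using $u_{\tau}(s,0) = \sum \omega_n B_n \sin(ns)$ with $\omega_n = n$: $B_1 = 1/1 = 1$.
Hence $u(s,\tau) = \sin(s) \sin(\tau) + \sin(4 s) \cos(4 \tau)$.
Transform back: $w(s,\tau) = e^{2s}u(s,\tau)$.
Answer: $w(s, \tau) = e^{2 s} \sin(\tau) \sin(s) + e^{2 s} \sin(4 s) \cos(4 \tau)$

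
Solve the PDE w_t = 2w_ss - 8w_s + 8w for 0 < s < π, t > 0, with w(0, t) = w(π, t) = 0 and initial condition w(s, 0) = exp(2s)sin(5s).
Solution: Substitute w = exp(2s)u.
Then w_s = exp(2s)(u_s + 2u), w_ss = exp(2s)(u_ss + 4u_s + 4u), w_t = exp(2s)u_t; substituting and dividing by exp(2s), the lower-order terms cancel: u_t = 2u_ss (standard heat equation).
Data for u: u(s,0) = exp(-2s)w(s,0) = sin(5s). The boundary conditions carry over: u(0,t) = u(π,t) = 0.
Separating variables: u = Σ c_n exp(-2n²t) sin(ns). From u(s,0) = sin(5s): c_5=1.
So u(s,t) = exp(-50t)sin(5s), and w(s,t) = exp(2s)u(s,t).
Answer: w(s, t) = exp(2s)exp(-50t)sin(5s)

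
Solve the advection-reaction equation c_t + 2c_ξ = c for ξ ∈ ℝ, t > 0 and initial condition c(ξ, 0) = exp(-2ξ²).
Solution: Substitute c = exp(t)u.
Then c_t = exp(t)(u_t + u), c_ξ = exp(t)u_ξ; substituting and dividing by exp(t), the lower-order terms cancel: u_t + 2u_ξ = 0 (standard advection equation).
Data for u: u(ξ,0) = c(ξ,0) = exp(-2ξ²).
By characteristics (dξ/dt = 2), u(ξ,t) = f(ξ - 2t) with f = u(·, 0).
So u(ξ,t) = exp(-2(-2t + ξ)²), and c(ξ,t) = exp(t)u(ξ,t).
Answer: c(ξ, t) = exp(t)exp(-2(-2t + ξ)²)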